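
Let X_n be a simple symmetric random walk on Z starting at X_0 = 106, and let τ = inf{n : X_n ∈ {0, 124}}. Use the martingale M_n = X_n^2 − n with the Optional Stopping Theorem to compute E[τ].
E[τ] = 1908

M_n = X_n^2 − n is a martingale (since E[X_{n+1}^2 | F_n] = X_n^2 + 1). By OST (τ has finite mean in a bounded region), E[M_τ] = E[M_0] = X_0^2 − 0 = 106^2 = 11236. Also E[M_τ] = E[X_τ^2] − E[τ]. The walk exits at 0 or 124, with P(hit 124 first) = 106/124, so E[X_τ^2] = 124^2 · 106/124 + 0 = 13144. Thus E[τ] = E[X_τ^2] − E[M_τ] = 13144 − 11236 = 1908 = 106(124 − 106) = 1908.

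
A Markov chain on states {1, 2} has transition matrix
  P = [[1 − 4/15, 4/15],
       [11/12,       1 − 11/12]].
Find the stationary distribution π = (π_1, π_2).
π_1 = 55/71, π_2 = 16/71

Solve πP = π with π_1 + π_2 = 1. From πP = π: π_1 · (1 − 4/15) + π_2 · 11/12 = π_1 ⇒ π_2 · 11/12 = π_1 · 4/15 ⇒ π_2/π_1 = (4/15)/(11/12) = 16/55. Together with π_1 + π_2 = 1:
  π_1 = (11/12)/(4/15 + 11/12) = (11/12)/(71/60) = 55/71,
  π_2 = (4/15)/(4/15 + 11/12) = (4/15)/(71/60) = 16/71.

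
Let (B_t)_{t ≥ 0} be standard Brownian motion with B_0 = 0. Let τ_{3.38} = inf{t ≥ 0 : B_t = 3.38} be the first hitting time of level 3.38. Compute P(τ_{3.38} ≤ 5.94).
P(τ_{3.38} ≤ 5.94) = 2(1 − Φ(3.38/√5.94)) = 2(1 − Φ(1.3868)) ≈ 0.1655

By the reflection principle for standard BM, P(τ_b ≤ t) = 2 · P(B_t ≥ b). Since B_t ~ N(0, t), P(B_t ≥ 3.38) = 1 − Φ(3.38/√t) = 1 − Φ(3.38/√5.94) = 1 − Φ(1.3868) ≈ 0.08275. Doubling: P(τ_{3.38} ≤ 5.94) ≈ 2 · 0.08275 = 0.16550 ≈ 0.1655.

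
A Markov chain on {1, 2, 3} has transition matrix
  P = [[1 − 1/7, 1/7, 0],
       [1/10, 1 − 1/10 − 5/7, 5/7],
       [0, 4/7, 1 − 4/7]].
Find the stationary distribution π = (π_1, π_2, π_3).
π = (14/59, 20/59, 25/59)

This is a birth-death chain on three states, which satisfies detailed balance: π_1 · P_{12} = π_2 · P_{21} and π_2 · P_{23} = π_3 · P_{32}.
From π_1 · 1/7 = π_2 · 1/10: π_2/π_1 = (1/7)/(1/10) = 10/7.
From π_2 · 5/7 = π_3 · 4/7: π_3/π_2 = (5/7)/(4/7) = 5/4.
Take π_1 proportional to 1; then unnormalized π = (1, 10/7, 25/14). Normalize by dividing by the sum 59/14:
  π = (14/59, 20/59, 25/59).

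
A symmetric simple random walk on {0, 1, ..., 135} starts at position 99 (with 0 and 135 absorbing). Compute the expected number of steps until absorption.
E[τ | X_0 = 99] = 3564

Let v_k = E[τ | X_0 = k]. Boundary: v_0 = v_135 = 0. Recurrence: v_k = 1 + (v_{k-1} + v_{k+1})/2 for 1 ≤ k ≤ 134. The particular solution to v_k − (v_{k-1} + v_{k+1})/2 = 1 is v_k = −k^2. Adding homogeneous solution A + B k and matching boundaries gives v_k = k (135 − k). Substituting k = 99: v_99 = 99 · 36 = 3564.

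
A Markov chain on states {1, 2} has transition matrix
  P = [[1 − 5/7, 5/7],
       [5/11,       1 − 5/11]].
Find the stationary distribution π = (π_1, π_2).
π_1 = 7/18, π_2 = 11/18

Solve πP = π with π_1 + π_2 = 1. From πP = π: π_1 · (1 − 5/7) + π_2 · 5/11 = π_1 ⇒ π_2 · 5/11 = π_1 · 5/7 ⇒ π_2/π_1 = (5/7)/(5/11) = 11/7. Together with π_1 + π_2 = 1:
  π_1 = (5/11)/(5/7 + 5/11) = (5/11)/(90/77) = 7/18,
  π_2 = (5/7)/(5/7 + 5/11) = (5/7)/(90/77) = 11/18.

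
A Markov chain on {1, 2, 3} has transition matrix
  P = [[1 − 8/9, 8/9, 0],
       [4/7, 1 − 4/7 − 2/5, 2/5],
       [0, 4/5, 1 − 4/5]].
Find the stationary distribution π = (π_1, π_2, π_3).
π = (3/10, 7/15, 7/30)

This is a birth-death chain on three states, which satisfies detailed balance: π_1 · P_{12} = π_2 · P_{21} and π_2 · P_{23} = π_3 · P_{32}.
From π_1 · 8/9 = π_2 · 4/7: π_2/π_1 = (8/9)/(4/7) = 14/9.
From π_2 · 2/5 = π_3 · 4/5: π_3/π_2 = (2/5)/(4/5) = 1/2.
Take π_1 proportional to 1; then unnormalized π = (1, 14/9, 7/9). Normalize by dividing by the sum 10/3:
  π = (3/10, 7/15, 7/30).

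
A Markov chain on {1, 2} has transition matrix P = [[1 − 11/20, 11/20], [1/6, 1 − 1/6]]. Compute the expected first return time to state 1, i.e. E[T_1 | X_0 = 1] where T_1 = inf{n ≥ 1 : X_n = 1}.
E[T_1 | X_0 = 1] = 1/π_1 = 43/10

For an irreducible recurrent Markov chain with stationary distribution π, E[T_i | X_0 = i] = 1/π_i (Kac's formula). Here π_1 = (1/6)/(11/20 + 1/6) = (1/6)/(43/60) = 10/43, so E[T_1 | X_0 = 1] = 1/π_1 = (11/20 + 1/6)/(1/6) = (43/60)/(1/6) = 43/10.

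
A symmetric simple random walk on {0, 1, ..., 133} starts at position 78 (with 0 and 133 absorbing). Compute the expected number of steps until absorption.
E[τ | X_0 = 78] = 4290

Let v_k = E[τ | X_0 = k]. Boundary: v_0 = v_133 = 0. Recurrence: v_k = 1 + (v_{k-1} + v_{k+1})/2 for 1 ≤ k ≤ 132. The particular solution to v_k − (v_{k-1} + v_{k+1})/2 = 1 is v_k = −k^2. Adding homogeneous solution A + B k and matching boundaries gives v_k = k (133 − k). Substituting k = 78: v_78 = 78 · 55 = 4290.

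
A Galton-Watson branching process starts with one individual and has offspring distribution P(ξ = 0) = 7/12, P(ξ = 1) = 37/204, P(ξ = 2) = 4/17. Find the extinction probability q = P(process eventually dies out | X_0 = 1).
q = 1

Mean offspring μ = 0·7/12 + 1·37/204 + 2·4/17 = 133/204 ≤ 1. For μ ≤ 1 with offspring not concentrated at 1, the Galton-Watson process goes extinct almost surely, so q = 1.
(Algebraic check: The pgf is f(s) = 7/12 + 37/204·s + 4/17·s². The extinction probability q is the smallest fixed point of f in [0, 1]. Setting s = f(s):
  4/17·s² + (37/204 − 1)·s + 7/12 = 0
  4/17·s² − (7/12 + 4/17)·s + 7/12 = 0
which factors as (s − 1)·(4/17·s − 7/12) = 0, giving roots s = 1 and s = (7/12)/(4/17) = 119/48. Since 119/48 ≥ 1, the smallest root in [0, 1] is s = 1.)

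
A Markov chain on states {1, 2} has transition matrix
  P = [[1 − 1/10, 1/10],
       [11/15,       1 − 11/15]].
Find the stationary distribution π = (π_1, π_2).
π_1 = 22/25, π_2 = 3/25

Solve πP = π with π_1 + π_2 = 1. From πP = π: π_1 · (1 − 1/10) + π_2 · 11/15 = π_1 ⇒ π_2 · 11/15 = π_1 · 1/10 ⇒ π_2/π_1 = (1/10)/(11/15) = 3/22. Together with π_1 + π_2 = 1:
  π_1 = (11/15)/(1/10 + 11/15) = (11/15)/(5/6) = 22/25,
  π_2 = (1/10)/(1/10 + 11/15) = (1/10)/(5/6) = 3/25.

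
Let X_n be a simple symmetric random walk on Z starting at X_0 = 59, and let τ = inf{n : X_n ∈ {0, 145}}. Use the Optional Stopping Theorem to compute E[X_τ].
E[X_τ] = 59

X_n is a martingale and τ is a bounded-mean stopping time (indeed τ is finite a.s. with bounded expectation since the walk is in a bounded region). By the OST, E[X_τ] = E[X_0] = 59. Equivalently: E[X_τ] = 145 · P(hit 145 first) + 0 · P(hit 0 first) = 145 · (59/145) = 59.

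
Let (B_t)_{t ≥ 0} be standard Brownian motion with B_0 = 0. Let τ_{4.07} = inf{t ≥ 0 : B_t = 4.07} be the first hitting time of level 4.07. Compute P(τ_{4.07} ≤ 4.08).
P(τ_{4.07} ≤ 4.08) = 2(1 − Φ(4.07/√4.08)) = 2(1 − Φ(2.0150)) ≈ 0.0439

By the reflection principle for standard BM, P(τ_b ≤ t) = 2 · P(B_t ≥ b). Since B_t ~ N(0, t), P(B_t ≥ 4.07) = 1 − Φ(4.07/√t) = 1 − Φ(4.07/√4.08) = 1 − Φ(2.0150) ≈ 0.02195. Doubling: P(τ_{4.07} ≤ 4.08) ≈ 2 · 0.02195 = 0.04390 ≈ 0.0439.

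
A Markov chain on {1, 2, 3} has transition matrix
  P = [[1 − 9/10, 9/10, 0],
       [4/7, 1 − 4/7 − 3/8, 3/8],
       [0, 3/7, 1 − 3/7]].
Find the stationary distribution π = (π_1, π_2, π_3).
π = (64/253, 504/1265, 441/1265)

This is a birth-death chain on three states, which satisfies detailed balance: π_1 · P_{12} = π_2 · P_{21} and π_2 · P_{23} = π_3 · P_{32}.
From π_1 · 9/10 = π_2 · 4/7: π_2/π_1 = (9/10)/(4/7) = 63/40.
From π_2 · 3/8 = π_3 · 3/7: π_3/π_2 = (3/8)/(3/7) = 7/8.
Take π_1 proportional to 1; then unnormalized π = (1, 63/40, 441/320). Normalize by dividing by the sum 253/64:
  π = (64/253, 504/1265, 441/1265).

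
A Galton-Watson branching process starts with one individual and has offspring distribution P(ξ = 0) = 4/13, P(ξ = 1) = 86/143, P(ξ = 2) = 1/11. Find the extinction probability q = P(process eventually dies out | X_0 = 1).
q = 1

Mean offspring μ = 0·4/13 + 1·86/143 + 2·1/11 = 112/143 ≤ 1. For μ ≤ 1 with offspring not concentrated at 1, the Galton-Watson process goes extinct almost surely, so q = 1.
(Algebraic check: The pgf is f(s) = 4/13 + 86/143·s + 1/11·s². The extinction probability q is the smallest fixed point of f in [0, 1]. Setting s = f(s):
  1/11·s² + (86/143 − 1)·s + 4/13 = 0
  1/11·s² − (4/13 + 1/11)·s + 4/13 = 0
which factors as (s − 1)·(1/11·s − 4/13) = 0, giving roots s = 1 and s = (4/13)/(1/11) = 44/13. Since 44/13 ≥ 1, the smallest root in [0, 1] is s = 1.)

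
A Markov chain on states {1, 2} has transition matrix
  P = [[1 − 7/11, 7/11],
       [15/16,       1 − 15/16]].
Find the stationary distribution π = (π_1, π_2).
π_1 = 165/277, π_2 = 112/277

Solve πP = π with π_1 + π_2 = 1. From πP = π: π_1 · (1 − 7/11) + π_2 · 15/16 = π_1 ⇒ π_2 · 15/16 = π_1 · 7/11 ⇒ π_2/π_1 = (7/11)/(15/16) = 112/165. Together with π_1 + π_2 = 1:
  π_1 = (15/16)/(7/11 + 15/16) = (15/16)/(277/176) = 165/277,
  π_2 = (7/11)/(7/11 + 15/16) = (7/11)/(277/176) = 112/277.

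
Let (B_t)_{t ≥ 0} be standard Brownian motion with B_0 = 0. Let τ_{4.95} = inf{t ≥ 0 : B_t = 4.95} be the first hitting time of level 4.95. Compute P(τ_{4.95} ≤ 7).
P(τ_{4.95} ≤ 7) = 2(1 − Φ(4.95/√7)) = 2(1 − Φ(1.8709)) ≈ 0.0614

By the reflection principle for standard BM, P(τ_b ≤ t) = 2 · P(B_t ≥ b). Since B_t ~ N(0, t), P(B_t ≥ 4.95) = 1 − Φ(4.95/√t) = 1 − Φ(4.95/√7) = 1 − Φ(1.8709) ≈ 0.03068. Doubling: P(τ_{4.95} ≤ 7) ≈ 2 · 0.03068 = 0.06136 ≈ 0.0614.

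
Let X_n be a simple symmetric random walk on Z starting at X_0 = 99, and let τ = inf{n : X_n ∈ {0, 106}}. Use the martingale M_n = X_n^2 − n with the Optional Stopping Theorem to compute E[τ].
E[τ] = 693

M_n = X_n^2 − n is a martingale (since E[X_{n+1}^2 | F_n] = X_n^2 + 1). By OST (τ has finite mean in a bounded region), E[M_τ] = E[M_0] = X_0^2 − 0 = 99^2 = 9801. Also E[M_τ] = E[X_τ^2] − E[τ]. The walk exits at 0 or 106, with P(hit 106 first) = 99/106, so E[X_τ^2] = 106^2 · 99/106 + 0 = 10494. Thus E[τ] = E[X_τ^2] − E[M_τ] = 10494 − 9801 = 693 = 99(106 − 99) = 693.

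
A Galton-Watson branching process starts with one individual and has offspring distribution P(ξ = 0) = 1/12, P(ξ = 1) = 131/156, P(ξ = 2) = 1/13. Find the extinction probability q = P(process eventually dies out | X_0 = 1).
q = 1

Mean offspring μ = 0·1/12 + 1·131/156 + 2·1/13 = 155/156 ≤ 1. For μ ≤ 1 with offspring not concentrated at 1, the Galton-Watson process goes extinct almost surely, so q = 1.
(Algebraic check: The pgf is f(s) = 1/12 + 131/156·s + 1/13·s². The extinction probability q is the smallest fixed point of f in [0, 1]. Setting s = f(s):
  1/13·s² + (131/156 − 1)·s + 1/12 = 0
  1/13·s² − (1/12 + 1/13)·s + 1/12 = 0
which factors as (s − 1)·(1/13·s − 1/12) = 0, giving roots s = 1 and s = (1/12)/(1/13) = 13/12. Since 13/12 ≥ 1, the smallest root in [0, 1] is s = 1.)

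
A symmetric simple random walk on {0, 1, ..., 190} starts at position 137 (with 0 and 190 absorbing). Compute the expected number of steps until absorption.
E[τ | X_0 = 137] = 7261

Let v_k = E[τ | X_0 = k]. Boundary: v_0 = v_190 = 0. Recurrence: v_k = 1 + (v_{k-1} + v_{k+1})/2 for 1 ≤ k ≤ 189. The particular solution to v_k − (v_{k-1} + v_{k+1})/2 = 1 is v_k = −k^2. Adding homogeneous solution A + B k and matching boundaries gives v_k = k (190 − k). Substituting k = 137: v_137 = 137 · 53 = 7261.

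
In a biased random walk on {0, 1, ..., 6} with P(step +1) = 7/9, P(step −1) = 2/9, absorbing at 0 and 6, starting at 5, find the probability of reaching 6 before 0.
P(hit 6 before 0) = (1 − (2/7)^5) / (1 − (2/7)^6) = 23485/23517

Let u_k denote P(reach 6 before 0 | start at k). Boundary: u_0 = 0, u_6 = 1. Recurrence: u_k = 7/9·u_{k+1} + 2/9·u_{k-1} for 1 ≤ k ≤ 5. Try u_k = A + B·r^k with r = q/p = (2/9)/(7/9) = 2/7. Substitution satisfies the recurrence; boundary conditions give:
  u_k = (1 − r^k) / (1 − r^N) = (1 − (2/7)^5) / (1 − (2/7)^6) = 23485/23517.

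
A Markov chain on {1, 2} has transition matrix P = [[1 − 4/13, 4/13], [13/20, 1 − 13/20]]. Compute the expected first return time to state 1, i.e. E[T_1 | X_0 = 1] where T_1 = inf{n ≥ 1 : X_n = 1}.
E[T_1 | X_0 = 1] = 1/π_1 = 249/169

For an irreducible recurrent Markov chain with stationary distribution π, E[T_i | X_0 = i] = 1/π_i (Kac's formula). Here π_1 = (13/20)/(4/13 + 13/20) = (13/20)/(249/260) = 169/249, so E[T_1 | X_0 = 1] = 1/π_1 = (4/13 + 13/20)/(13/20) = (249/260)/(13/20) = 249/169.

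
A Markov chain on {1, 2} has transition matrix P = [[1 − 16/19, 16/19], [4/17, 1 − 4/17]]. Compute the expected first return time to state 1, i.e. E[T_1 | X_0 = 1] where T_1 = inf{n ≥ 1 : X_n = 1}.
E[T_1 | X_0 = 1] = 1/π_1 = 87/19

For an irreducible recurrent Markov chain with stationary distribution π, E[T_i | X_0 = i] = 1/π_i (Kac's formula). Here π_1 = (4/17)/(16/19 + 4/17) = (4/17)/(348/323) = 19/87, so E[T_1 | X_0 = 1] = 1/π_1 = (16/19 + 4/17)/(4/17) = (348/323)/(4/17) = 87/19.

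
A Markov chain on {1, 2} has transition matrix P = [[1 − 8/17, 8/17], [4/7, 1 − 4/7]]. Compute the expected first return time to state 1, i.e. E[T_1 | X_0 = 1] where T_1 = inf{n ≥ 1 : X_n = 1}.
E[T_1 | X_0 = 1] = 1/π_1 = 31/17

For an irreducible recurrent Markov chain with stationary distribution π, E[T_i | X_0 = i] = 1/π_i (Kac's formula). Here π_1 = (4/7)/(8/17 + 4/7) = (4/7)/(124/119) = 17/31, so E[T_1 | X_0 = 1] = 1/π_1 = (8/17 + 4/7)/(4/7) = (124/119)/(4/7) = 31/17.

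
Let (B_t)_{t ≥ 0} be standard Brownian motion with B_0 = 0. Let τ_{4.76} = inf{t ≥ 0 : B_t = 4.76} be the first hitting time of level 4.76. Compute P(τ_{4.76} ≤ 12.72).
P(τ_{4.76} ≤ 12.72) = 2(1 − Φ(4.76/√12.72)) = 2(1 − Φ(1.3346)) ≈ 0.1820

By the reflection principle for standard BM, P(τ_b ≤ t) = 2 · P(B_t ≥ b). Since B_t ~ N(0, t), P(B_t ≥ 4.76) = 1 − Φ(4.76/√t) = 1 − Φ(4.76/√12.72) = 1 − Φ(1.3346) ≈ 0.09100. Doubling: P(τ_{4.76} ≤ 12.72) ≈ 2 · 0.09100 = 0.18200 ≈ 0.1820.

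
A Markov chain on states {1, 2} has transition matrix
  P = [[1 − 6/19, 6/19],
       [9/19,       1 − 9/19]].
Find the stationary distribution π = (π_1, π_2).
π_1 = 3/5, π_2 = 2/5

Solve πP = π with π_1 + π_2 = 1. From πP = π: π_1 · (1 − 6/19) + π_2 · 9/19 = π_1 ⇒ π_2 · 9/19 = π_1 · 6/19 ⇒ π_2/π_1 = (6/19)/(9/19) = 2/3. Together with π_1 + π_2 = 1:
  π_1 = (9/19)/(6/19 + 9/19) = (9/19)/(15/19) = 3/5,
  π_2 = (6/19)/(6/19 + 9/19) = (6/19)/(15/19) = 2/5.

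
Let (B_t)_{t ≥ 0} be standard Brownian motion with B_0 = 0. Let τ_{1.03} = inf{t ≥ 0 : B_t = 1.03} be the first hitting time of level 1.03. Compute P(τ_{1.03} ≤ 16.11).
P(τ_{1.03} ≤ 16.11) = 2(1 − Φ(1.03/√16.11)) = 2(1 − Φ(0.2566)) ≈ 0.7975

By the reflection principle for standard BM, P(τ_b ≤ t) = 2 · P(B_t ≥ b). Since B_t ~ N(0, t), P(B_t ≥ 1.03) = 1 − Φ(1.03/√t) = 1 − Φ(1.03/√16.11) = 1 − Φ(0.2566) ≈ 0.39874. Doubling: P(τ_{1.03} ≤ 16.11) ≈ 2 · 0.39874 = 0.79748 ≈ 0.7975.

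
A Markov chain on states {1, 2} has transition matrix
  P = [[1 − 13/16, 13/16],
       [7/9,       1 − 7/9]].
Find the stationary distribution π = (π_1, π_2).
π_1 = 112/229, π_2 = 117/229

Solve πP = π with π_1 + π_2 = 1. From πP = π: π_1 · (1 − 13/16) + π_2 · 7/9 = π_1 ⇒ π_2 · 7/9 = π_1 · 13/16 ⇒ π_2/π_1 = (13/16)/(7/9) = 117/112. Together with π_1 + π_2 = 1:
  π_1 = (7/9)/(13/16 + 7/9) = (7/9)/(229/144) = 112/229,
  π_2 = (13/16)/(13/16 + 7/9) = (13/16)/(229/144) = 117/229.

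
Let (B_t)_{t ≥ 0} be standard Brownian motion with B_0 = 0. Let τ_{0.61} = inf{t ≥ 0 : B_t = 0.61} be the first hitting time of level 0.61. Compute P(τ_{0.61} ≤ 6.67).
P(τ_{0.61} ≤ 6.67) = 2(1 − Φ(0.61/√6.67)) = 2(1 − Φ(0.2362)) ≈ 0.8133

By the reflection principle for standard BM, P(τ_b ≤ t) = 2 · P(B_t ≥ b). Since B_t ~ N(0, t), P(B_t ≥ 0.61) = 1 − Φ(0.61/√t) = 1 − Φ(0.61/√6.67) = 1 − Φ(0.2362) ≈ 0.40664. Doubling: P(τ_{0.61} ≤ 6.67) ≈ 2 · 0.40664 = 0.81328 ≈ 0.8133.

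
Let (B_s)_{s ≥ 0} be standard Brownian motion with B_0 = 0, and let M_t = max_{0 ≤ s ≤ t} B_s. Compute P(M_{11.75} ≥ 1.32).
P(M_{11.75} ≥ 1.32) = 2·P(B_{11.75} ≥ 1.32) = 2(1 − Φ(1.32/√11.75)) ≈ 0.7002

By the reflection principle for Brownian motion, P(M_t ≥ a) = 2 · P(B_t ≥ a) for a ≥ 0. Since B_t ~ N(0, t), P(B_t ≥ 1.32) = 1 − Φ(1.32/√t) = 1 − Φ(1.32/√11.75) = 1 − Φ(0.3851). So
  P(M_{11.75} ≥ 1.32) = 2(1 − Φ(0.3851)) ≈ 0.7002.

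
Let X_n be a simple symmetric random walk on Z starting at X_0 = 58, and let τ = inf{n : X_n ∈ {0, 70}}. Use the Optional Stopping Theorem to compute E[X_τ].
E[X_τ] = 58

X_n is a martingale and τ is a bounded-mean stopping time (indeed τ is finite a.s. with bounded expectation since the walk is in a bounded region). By the OST, E[X_τ] = E[X_0] = 58. Equivalently: E[X_τ] = 70 · P(hit 70 first) + 0 · P(hit 0 first) = 70 · (58/70) = 58.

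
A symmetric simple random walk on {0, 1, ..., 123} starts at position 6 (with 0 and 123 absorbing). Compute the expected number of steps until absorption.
E[τ | X_0 = 6] = 702

Let v_k = E[τ | X_0 = k]. Boundary: v_0 = v_123 = 0. Recurrence: v_k = 1 + (v_{k-1} + v_{k+1})/2 for 1 ≤ k ≤ 122. The particular solution to v_k − (v_{k-1} + v_{k+1})/2 = 1 is v_k = −k^2. Adding homogeneous solution A + B k and matching boundaries gives v_k = k (123 − k). Substituting k = 6: v_6 = 6 · 117 = 702.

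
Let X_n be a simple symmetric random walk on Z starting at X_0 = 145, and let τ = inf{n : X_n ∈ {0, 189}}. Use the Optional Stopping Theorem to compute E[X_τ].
E[X_τ] = 145

X_n is a martingale and τ is a bounded-mean stopping time (indeed τ is finite a.s. with bounded expectation since the walk is in a bounded region). By the OST, E[X_τ] = E[X_0] = 145. Equivalently: E[X_τ] = 189 · P(hit 189 first) + 0 · P(hit 0 first) = 189 · (145/189) = 145.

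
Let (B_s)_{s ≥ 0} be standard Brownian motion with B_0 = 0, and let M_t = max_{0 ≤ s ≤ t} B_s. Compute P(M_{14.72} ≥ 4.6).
P(M_{14.72} ≥ 4.6) = 2·P(B_{14.72} ≥ 4.6) = 2(1 − Φ(4.6/√14.72)) ≈ 0.2305

By the reflection principle for Brownian motion, P(M_t ≥ a) = 2 · P(B_t ≥ a) for a ≥ 0. Since B_t ~ N(0, t), P(B_t ≥ 4.6) = 1 − Φ(4.6/√t) = 1 − Φ(4.6/√14.72) = 1 − Φ(1.1990). So
  P(M_{14.72} ≥ 4.6) = 2(1 − Φ(1.1990)) ≈ 0.2305.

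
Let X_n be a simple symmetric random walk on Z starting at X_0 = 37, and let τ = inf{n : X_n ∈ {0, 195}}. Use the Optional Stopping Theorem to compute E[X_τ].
E[X_τ] = 37

X_n is a martingale and τ is a bounded-mean stopping time (indeed τ is finite a.s. with bounded expectation since the walk is in a bounded region). By the OST, E[X_τ] = E[X_0] = 37. Equivalently: E[X_τ] = 195 · P(hit 195 first) + 0 · P(hit 0 first) = 195 · (37/195) = 37.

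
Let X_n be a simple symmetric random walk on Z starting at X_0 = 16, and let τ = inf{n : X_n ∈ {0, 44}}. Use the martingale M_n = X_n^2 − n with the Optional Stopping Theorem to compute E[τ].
E[τ] = 448

M_n = X_n^2 − n is a martingale (since E[X_{n+1}^2 | F_n] = X_n^2 + 1). By OST (τ has finite mean in a bounded region), E[M_τ] = E[M_0] = X_0^2 − 0 = 16^2 = 256. Also E[M_τ] = E[X_τ^2] − E[τ]. The walk exits at 0 or 44, with P(hit 44 first) = 16/44, so E[X_τ^2] = 44^2 · 16/44 + 0 = 704. Thus E[τ] = E[X_τ^2] − E[M_τ] = 704 − 256 = 448 = 16(44 − 16) = 448.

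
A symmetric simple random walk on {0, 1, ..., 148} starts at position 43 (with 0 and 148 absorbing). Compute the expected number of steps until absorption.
E[τ | X_0 = 43] = 4515

Let v_k = E[τ | X_0 = k]. Boundary: v_0 = v_148 = 0. Recurrence: v_k = 1 + (v_{k-1} + v_{k+1})/2 for 1 ≤ k ≤ 147. The particular solution to v_k − (v_{k-1} + v_{k+1})/2 = 1 is v_k = −k^2. Adding homogeneous solution A + B k and matching boundaries gives v_k = k (148 − k). Substituting k = 43: v_43 = 43 · 105 = 4515.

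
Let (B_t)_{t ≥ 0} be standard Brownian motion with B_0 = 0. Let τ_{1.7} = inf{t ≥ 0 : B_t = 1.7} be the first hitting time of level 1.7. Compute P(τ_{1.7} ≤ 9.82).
P(τ_{1.7} ≤ 9.82) = 2(1 − Φ(1.7/√9.82)) = 2(1 − Φ(0.5425)) ≈ 0.5875

By the reflection principle for standard BM, P(τ_b ≤ t) = 2 · P(B_t ≥ b). Since B_t ~ N(0, t), P(B_t ≥ 1.7) = 1 − Φ(1.7/√t) = 1 − Φ(1.7/√9.82) = 1 − Φ(0.5425) ≈ 0.29374. Doubling: P(τ_{1.7} ≤ 9.82) ≈ 2 · 0.29374 = 0.58748 ≈ 0.5875.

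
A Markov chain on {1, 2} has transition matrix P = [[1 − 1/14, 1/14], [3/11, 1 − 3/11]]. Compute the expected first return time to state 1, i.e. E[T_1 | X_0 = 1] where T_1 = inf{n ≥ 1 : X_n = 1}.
E[T_1 | X_0 = 1] = 1/π_1 = 53/42

For an irreducible recurrent Markov chain with stationary distribution π, E[T_i | X_0 = i] = 1/π_i (Kac's formula). Here π_1 = (3/11)/(1/14 + 3/11) = (3/11)/(53/154) = 42/53, so E[T_1 | X_0 = 1] = 1/π_1 = (1/14 + 3/11)/(3/11) = (53/154)/(3/11) = 53/42.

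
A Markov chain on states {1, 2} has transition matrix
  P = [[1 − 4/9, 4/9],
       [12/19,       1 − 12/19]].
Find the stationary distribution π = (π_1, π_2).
π_1 = 27/46, π_2 = 19/46

Solve πP = π with π_1 + π_2 = 1. From πP = π: π_1 · (1 − 4/9) + π_2 · 12/19 = π_1 ⇒ π_2 · 12/19 = π_1 · 4/9 ⇒ π_2/π_1 = (4/9)/(12/19) = 19/27. Together with π_1 + π_2 = 1:
  π_1 = (12/19)/(4/9 + 12/19) = (12/19)/(184/171) = 27/46,
  π_2 = (4/9)/(4/9 + 12/19) = (4/9)/(184/171) = 19/46.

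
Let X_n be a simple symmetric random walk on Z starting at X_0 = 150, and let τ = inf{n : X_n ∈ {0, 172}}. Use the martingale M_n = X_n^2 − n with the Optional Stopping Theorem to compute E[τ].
E[τ] = 3300

M_n = X_n^2 − n is a martingale (since E[X_{n+1}^2 | F_n] = X_n^2 + 1). By OST (τ has finite mean in a bounded region), E[M_τ] = E[M_0] = X_0^2 − 0 = 150^2 = 22500. Also E[M_τ] = E[X_τ^2] − E[τ]. The walk exits at 0 or 172, with P(hit 172 first) = 150/172, so E[X_τ^2] = 172^2 · 150/172 + 0 = 25800. Thus E[τ] = E[X_τ^2] − E[M_τ] = 25800 − 22500 = 3300 = 150(172 − 150) = 3300.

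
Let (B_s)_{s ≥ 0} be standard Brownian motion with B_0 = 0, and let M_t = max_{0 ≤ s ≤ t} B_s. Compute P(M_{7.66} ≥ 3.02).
P(M_{7.66} ≥ 3.02) = 2·P(B_{7.66} ≥ 3.02) = 2(1 − Φ(3.02/√7.66)) ≈ 0.2752

By the reflection principle for Brownian motion, P(M_t ≥ a) = 2 · P(B_t ≥ a) for a ≥ 0. Since B_t ~ N(0, t), P(B_t ≥ 3.02) = 1 − Φ(3.02/√t) = 1 − Φ(3.02/√7.66) = 1 − Φ(1.0912). So
  P(M_{7.66} ≥ 3.02) = 2(1 − Φ(1.0912)) ≈ 0.2752.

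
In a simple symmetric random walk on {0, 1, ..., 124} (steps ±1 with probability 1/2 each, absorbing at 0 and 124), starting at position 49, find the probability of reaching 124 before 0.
P(hit 124 before 0) = 49/124

Let u_k = P(hit 124 before 0 | start at k). Then u_0 = 0, u_124 = 1, and u_k = u_{k-1}/2 + u_{k+1}/2 for 1 ≤ k ≤ 123. This harmonic recurrence is solved by u_k = k/124, giving u_49 = 49/124.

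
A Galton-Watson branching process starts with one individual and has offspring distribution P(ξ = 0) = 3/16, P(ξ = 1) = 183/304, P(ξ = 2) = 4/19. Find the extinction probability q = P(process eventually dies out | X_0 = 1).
q = 57/64

The pgf is f(s) = 3/16 + 183/304·s + 4/19·s². The extinction probability q is the smallest fixed point of f in [0, 1]. Setting s = f(s):
  4/19·s² + (183/304 − 1)·s + 3/16 = 0
  4/19·s² − (3/16 + 4/19)·s + 3/16 = 0
which factors as (s − 1)·(4/19·s − 3/16) = 0, giving roots s = 1 and s = (3/16)/(4/19) = 57/64.
Mean offspring μ = 183/304 + 2·4/19 = 311/304 > 1 (supercritical), so q < 1. The extinction probability is the smaller root: q = (3/16)/(4/19) = 57/64.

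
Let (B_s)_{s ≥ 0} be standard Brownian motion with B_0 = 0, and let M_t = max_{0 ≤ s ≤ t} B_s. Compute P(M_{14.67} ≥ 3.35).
P(M_{14.67} ≥ 3.35) = 2·P(B_{14.67} ≥ 3.35) = 2(1 − Φ(3.35/√14.67)) ≈ 0.3818

By the reflection principle for Brownian motion, P(M_t ≥ a) = 2 · P(B_t ≥ a) for a ≥ 0. Since B_t ~ N(0, t), P(B_t ≥ 3.35) = 1 − Φ(3.35/√t) = 1 − Φ(3.35/√14.67) = 1 − Φ(0.8746). So
  P(M_{14.67} ≥ 3.35) = 2(1 − Φ(0.8746)) ≈ 0.3818.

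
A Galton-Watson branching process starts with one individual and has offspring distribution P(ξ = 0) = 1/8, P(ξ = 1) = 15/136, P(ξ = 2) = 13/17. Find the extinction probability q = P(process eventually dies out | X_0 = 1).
q = 17/104

The pgf is f(s) = 1/8 + 15/136·s + 13/17·s². The extinction probability q is the smallest fixed point of f in [0, 1]. Setting s = f(s):
  13/17·s² + (15/136 − 1)·s + 1/8 = 0
  13/17·s² − (1/8 + 13/17)·s + 1/8 = 0
which factors as (s − 1)·(13/17·s − 1/8) = 0, giving roots s = 1 and s = (1/8)/(13/17) = 17/104.
Mean offspring μ = 15/136 + 2·13/17 = 223/136 > 1 (supercritical), so q < 1. The extinction probability is the smaller root: q = (1/8)/(13/17) = 17/104.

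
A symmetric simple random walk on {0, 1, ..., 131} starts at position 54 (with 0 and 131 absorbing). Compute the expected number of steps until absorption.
E[τ | X_0 = 54] = 4158

Let v_k = E[τ | X_0 = k]. Boundary: v_0 = v_131 = 0. Recurrence: v_k = 1 + (v_{k-1} + v_{k+1})/2 for 1 ≤ k ≤ 130. The particular solution to v_k − (v_{k-1} + v_{k+1})/2 = 1 is v_k = −k^2. Adding homogeneous solution A + B k and matching boundaries gives v_k = k (131 − k). Substituting k = 54: v_54 = 54 · 77 = 4158.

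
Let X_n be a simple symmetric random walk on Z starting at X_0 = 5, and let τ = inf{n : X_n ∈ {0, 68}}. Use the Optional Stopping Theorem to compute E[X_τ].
E[X_τ] = 5

X_n is a martingale and τ is a bounded-mean stopping time (indeed τ is finite a.s. with bounded expectation since the walk is in a bounded region). By the OST, E[X_τ] = E[X_0] = 5. Equivalently: E[X_τ] = 68 · P(hit 68 first) + 0 · P(hit 0 first) = 68 · (5/68) = 5.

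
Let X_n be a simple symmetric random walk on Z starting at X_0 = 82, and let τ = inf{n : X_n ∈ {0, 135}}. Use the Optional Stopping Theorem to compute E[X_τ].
E[X_τ] = 82

X_n is a martingale and τ is a bounded-mean stopping time (indeed τ is finite a.s. with bounded expectation since the walk is in a bounded region). By the OST, E[X_τ] = E[X_0] = 82. Equivalently: E[X_τ] = 135 · P(hit 135 first) + 0 · P(hit 0 first) = 135 · (82/135) = 82.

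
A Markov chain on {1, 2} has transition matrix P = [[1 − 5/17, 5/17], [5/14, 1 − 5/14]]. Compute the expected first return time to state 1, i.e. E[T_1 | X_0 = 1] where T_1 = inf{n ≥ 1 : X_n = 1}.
E[T_1 | X_0 = 1] = 1/π_1 = 31/17

For an irreducible recurrent Markov chain with stationary distribution π, E[T_i | X_0 = i] = 1/π_i (Kac's formula). Here π_1 = (5/14)/(5/17 + 5/14) = (5/14)/(155/238) = 17/31, so E[T_1 | X_0 = 1] = 1/π_1 = (5/17 + 5/14)/(5/14) = (155/238)/(5/14) = 31/17.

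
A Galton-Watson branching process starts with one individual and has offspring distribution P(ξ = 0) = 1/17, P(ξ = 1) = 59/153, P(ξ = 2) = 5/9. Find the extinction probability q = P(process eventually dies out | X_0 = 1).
q = 9/85

The pgf is f(s) = 1/17 + 59/153·s + 5/9·s². The extinction probability q is the smallest fixed point of f in [0, 1]. Setting s = f(s):
  5/9·s² + (59/153 − 1)·s + 1/17 = 0
  5/9·s² − (1/17 + 5/9)·s + 1/17 = 0
which factors as (s − 1)·(5/9·s − 1/17) = 0, giving roots s = 1 and s = (1/17)/(5/9) = 9/85.
Mean offspring μ = 59/153 + 2·5/9 = 229/153 > 1 (supercritical), so q < 1. The extinction probability is the smaller root: q = (1/17)/(5/9) = 9/85.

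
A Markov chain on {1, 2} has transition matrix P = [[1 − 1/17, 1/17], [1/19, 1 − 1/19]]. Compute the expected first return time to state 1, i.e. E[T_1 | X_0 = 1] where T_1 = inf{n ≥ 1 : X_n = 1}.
E[T_1 | X_0 = 1] = 1/π_1 = 36/17

For an irreducible recurrent Markov chain with stationary distribution π, E[T_i | X_0 = i] = 1/π_i (Kac's formula). Here π_1 = (1/19)/(1/17 + 1/19) = (1/19)/(36/323) = 17/36, so E[T_1 | X_0 = 1] = 1/π_1 = (1/17 + 1/19)/(1/19) = (36/323)/(1/19) = 36/17.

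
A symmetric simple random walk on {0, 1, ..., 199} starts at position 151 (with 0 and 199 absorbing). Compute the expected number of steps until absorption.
E[τ | X_0 = 151] = 7248

Let v_k = E[τ | X_0 = k]. Boundary: v_0 = v_199 = 0. Recurrence: v_k = 1 + (v_{k-1} + v_{k+1})/2 for 1 ≤ k ≤ 198. The particular solution to v_k − (v_{k-1} + v_{k+1})/2 = 1 is v_k = −k^2. Adding homogeneous solution A + B k and matching boundaries gives v_k = k (199 − k). Substituting k = 151: v_151 = 151 · 48 = 7248.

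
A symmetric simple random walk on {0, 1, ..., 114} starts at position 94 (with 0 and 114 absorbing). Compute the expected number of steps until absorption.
E[τ | X_0 = 94] = 1880

Let v_k = E[τ | X_0 = k]. Boundary: v_0 = v_114 = 0. Recurrence: v_k = 1 + (v_{k-1} + v_{k+1})/2 for 1 ≤ k ≤ 113. The particular solution to v_k − (v_{k-1} + v_{k+1})/2 = 1 is v_k = −k^2. Adding homogeneous solution A + B k and matching boundaries gives v_k = k (114 − k). Substituting k = 94: v_94 = 94 · 20 = 1880.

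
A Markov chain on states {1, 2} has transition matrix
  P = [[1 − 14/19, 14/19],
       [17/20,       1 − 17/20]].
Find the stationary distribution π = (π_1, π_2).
π_1 = 323/603, π_2 = 280/603

Solve πP = π with π_1 + π_2 = 1. From πP = π: π_1 · (1 − 14/19) + π_2 · 17/20 = π_1 ⇒ π_2 · 17/20 = π_1 · 14/19 ⇒ π_2/π_1 = (14/19)/(17/20) = 280/323. Together with π_1 + π_2 = 1:
  π_1 = (17/20)/(14/19 + 17/20) = (17/20)/(603/380) = 323/603,
  π_2 = (14/19)/(14/19 + 17/20) = (14/19)/(603/380) = 280/603.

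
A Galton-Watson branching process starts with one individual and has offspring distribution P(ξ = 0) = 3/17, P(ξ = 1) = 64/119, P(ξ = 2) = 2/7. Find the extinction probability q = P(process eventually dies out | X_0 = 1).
q = 21/34

The pgf is f(s) = 3/17 + 64/119·s + 2/7·s². The extinction probability q is the smallest fixed point of f in [0, 1]. Setting s = f(s):
  2/7·s² + (64/119 − 1)·s + 3/17 = 0
  2/7·s² − (3/17 + 2/7)·s + 3/17 = 0
which factors as (s − 1)·(2/7·s − 3/17) = 0, giving roots s = 1 and s = (3/17)/(2/7) = 21/34.
Mean offspring μ = 64/119 + 2·2/7 = 132/119 > 1 (supercritical), so q < 1. The extinction probability is the smaller root: q = (3/17)/(2/7) = 21/34.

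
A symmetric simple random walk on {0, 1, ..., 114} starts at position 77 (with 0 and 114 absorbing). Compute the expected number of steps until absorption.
E[τ | X_0 = 77] = 2849

Let v_k = E[τ | X_0 = k]. Boundary: v_0 = v_114 = 0. Recurrence: v_k = 1 + (v_{k-1} + v_{k+1})/2 for 1 ≤ k ≤ 113. The particular solution to v_k − (v_{k-1} + v_{k+1})/2 = 1 is v_k = −k^2. Adding homogeneous solution A + B k and matching boundaries gives v_k = k (114 − k). Substituting k = 77: v_77 = 77 · 37 = 2849.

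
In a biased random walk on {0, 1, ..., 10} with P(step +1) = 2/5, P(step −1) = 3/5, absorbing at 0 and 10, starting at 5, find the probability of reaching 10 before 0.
P(hit 10 before 0) = (1 − (3/2)^5) / (1 − (3/2)^10) = 32/275

Let u_k denote P(reach 10 before 0 | start at k). Boundary: u_0 = 0, u_10 = 1. Recurrence: u_k = 2/5·u_{k+1} + 3/5·u_{k-1} for 1 ≤ k ≤ 9. Try u_k = A + B·r^k with r = q/p = (3/5)/(2/5) = 3/2. Substitution satisfies the recurrence; boundary conditions give:
  u_k = (1 − r^k) / (1 − r^N) = (1 − (3/2)^5) / (1 − (3/2)^10) = 32/275.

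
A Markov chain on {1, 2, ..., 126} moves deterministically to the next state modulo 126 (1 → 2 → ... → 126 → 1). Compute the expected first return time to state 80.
E[T_80 | X_0 = 80] = 126

The chain cycles deterministically, so starting at state 80 it returns in exactly 126 steps. Equivalently, the stationary distribution is uniform π_j = 1/126 for every state j, so by Kac's formula E[T_80] = 1/π_80 = 126.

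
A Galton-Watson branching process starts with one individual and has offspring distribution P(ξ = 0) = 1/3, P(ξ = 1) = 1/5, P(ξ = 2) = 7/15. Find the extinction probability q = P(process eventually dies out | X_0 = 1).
q = 5/7

The pgf is f(s) = 1/3 + 1/5·s + 7/15·s². The extinction probability q is the smallest fixed point of f in [0, 1]. Setting s = f(s):
  7/15·s² + (1/5 − 1)·s + 1/3 = 0
  7/15·s² − (1/3 + 7/15)·s + 1/3 = 0
which factors as (s − 1)·(7/15·s − 1/3) = 0, giving roots s = 1 and s = (1/3)/(7/15) = 5/7.
Mean offspring μ = 1/5 + 2·7/15 = 17/15 > 1 (supercritical), so q < 1. The extinction probability is the smaller root: q = (1/3)/(7/15) = 5/7.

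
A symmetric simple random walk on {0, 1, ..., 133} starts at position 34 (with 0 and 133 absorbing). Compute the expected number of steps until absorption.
E[τ | X_0 = 34] = 3366

Let v_k = E[τ | X_0 = k]. Boundary: v_0 = v_133 = 0. Recurrence: v_k = 1 + (v_{k-1} + v_{k+1})/2 for 1 ≤ k ≤ 132. The particular solution to v_k − (v_{k-1} + v_{k+1})/2 = 1 is v_k = −k^2. Adding homogeneous solution A + B k and matching boundaries gives v_k = k (133 − k). Substituting k = 34: v_34 = 34 · 99 = 3366.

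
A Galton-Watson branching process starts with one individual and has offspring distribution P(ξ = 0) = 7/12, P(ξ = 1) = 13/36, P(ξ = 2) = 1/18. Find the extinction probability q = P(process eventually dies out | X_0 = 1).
q = 1

Mean offspring μ = 0·7/12 + 1·13/36 + 2·1/18 = 17/36 ≤ 1. For μ ≤ 1 with offspring not concentrated at 1, the Galton-Watson process goes extinct almost surely, so q = 1.
(Algebraic check: The pgf is f(s) = 7/12 + 13/36·s + 1/18·s². The extinction probability q is the smallest fixed point of f in [0, 1]. Setting s = f(s):
  1/18·s² + (13/36 − 1)·s + 7/12 = 0
  1/18·s² − (7/12 + 1/18)·s + 7/12 = 0
which factors as (s − 1)·(1/18·s − 7/12) = 0, giving roots s = 1 and s = (7/12)/(1/18) = 21/2. Since 21/2 ≥ 1, the smallest root in [0, 1] is s = 1.)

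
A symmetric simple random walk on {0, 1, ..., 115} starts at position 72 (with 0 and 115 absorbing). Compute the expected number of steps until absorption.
E[τ | X_0 = 72] = 3096

Let v_k = E[τ | X_0 = k]. Boundary: v_0 = v_115 = 0. Recurrence: v_k = 1 + (v_{k-1} + v_{k+1})/2 for 1 ≤ k ≤ 114. The particular solution to v_k − (v_{k-1} + v_{k+1})/2 = 1 is v_k = −k^2. Adding homogeneous solution A + B k and matching boundaries gives v_k = k (115 − k). Substituting k = 72: v_72 = 72 · 43 = 3096.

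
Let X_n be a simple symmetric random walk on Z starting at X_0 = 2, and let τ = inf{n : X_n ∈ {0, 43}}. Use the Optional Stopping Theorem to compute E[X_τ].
E[X_τ] = 2

X_n is a martingale and τ is a bounded-mean stopping time (indeed τ is finite a.s. with bounded expectation since the walk is in a bounded region). By the OST, E[X_τ] = E[X_0] = 2. Equivalently: E[X_τ] = 43 · P(hit 43 first) + 0 · P(hit 0 first) = 43 · (2/43) = 2.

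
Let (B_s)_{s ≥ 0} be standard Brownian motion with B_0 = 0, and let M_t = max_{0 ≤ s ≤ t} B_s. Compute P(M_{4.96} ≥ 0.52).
P(M_{4.96} ≥ 0.52) = 2·P(B_{4.96} ≥ 0.52) = 2(1 − Φ(0.52/√4.96)) ≈ 0.8154

By the reflection principle for Brownian motion, P(M_t ≥ a) = 2 · P(B_t ≥ a) for a ≥ 0. Since B_t ~ N(0, t), P(B_t ≥ 0.52) = 1 − Φ(0.52/√t) = 1 − Φ(0.52/√4.96) = 1 − Φ(0.2335). So
  P(M_{4.96} ≥ 0.52) = 2(1 − Φ(0.2335)) ≈ 0.8154.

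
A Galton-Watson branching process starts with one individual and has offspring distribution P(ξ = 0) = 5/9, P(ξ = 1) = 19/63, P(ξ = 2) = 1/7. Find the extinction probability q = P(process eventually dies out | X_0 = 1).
q = 1

Mean offspring μ = 0·5/9 + 1·19/63 + 2·1/7 = 37/63 ≤ 1. For μ ≤ 1 with offspring not concentrated at 1, the Galton-Watson process goes extinct almost surely, so q = 1.
(Algebraic check: The pgf is f(s) = 5/9 + 19/63·s + 1/7·s². The extinction probability q is the smallest fixed point of f in [0, 1]. Setting s = f(s):
  1/7·s² + (19/63 − 1)·s + 5/9 = 0
  1/7·s² − (5/9 + 1/7)·s + 5/9 = 0
which factors as (s − 1)·(1/7·s − 5/9) = 0, giving roots s = 1 and s = (5/9)/(1/7) = 35/9. Since 35/9 ≥ 1, the smallest root in [0, 1] is s = 1.)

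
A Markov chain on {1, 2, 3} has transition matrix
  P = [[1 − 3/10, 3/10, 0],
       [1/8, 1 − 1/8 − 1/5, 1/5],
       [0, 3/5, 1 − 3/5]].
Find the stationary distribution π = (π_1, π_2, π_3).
π = (5/21, 4/7, 4/21)

This is a birth-death chain on three states, which satisfies detailed balance: π_1 · P_{12} = π_2 · P_{21} and π_2 · P_{23} = π_3 · P_{32}.
From π_1 · 3/10 = π_2 · 1/8: π_2/π_1 = (3/10)/(1/8) = 12/5.
From π_2 · 1/5 = π_3 · 3/5: π_3/π_2 = (1/5)/(3/5) = 1/3.
Take π_1 proportional to 1; then unnormalized π = (1, 12/5, 4/5). Normalize by dividing by the sum 21/5:
  π = (5/21, 4/7, 4/21).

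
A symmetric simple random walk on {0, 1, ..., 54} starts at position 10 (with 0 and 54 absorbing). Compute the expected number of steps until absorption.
E[τ | X_0 = 10] = 440

Let v_k = E[τ | X_0 = k]. Boundary: v_0 = v_54 = 0. Recurrence: v_k = 1 + (v_{k-1} + v_{k+1})/2 for 1 ≤ k ≤ 53. The particular solution to v_k − (v_{k-1} + v_{k+1})/2 = 1 is v_k = −k^2. Adding homogeneous solution A + B k and matching boundaries gives v_k = k (54 − k). Substituting k = 10: v_10 = 10 · 44 = 440.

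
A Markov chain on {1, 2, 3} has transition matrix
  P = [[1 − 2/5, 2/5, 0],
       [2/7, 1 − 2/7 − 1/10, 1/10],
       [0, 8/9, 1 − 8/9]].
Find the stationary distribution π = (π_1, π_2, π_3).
π = (400/1023, 560/1023, 21/341)

This is a birth-death chain on three states, which satisfies detailed balance: π_1 · P_{12} = π_2 · P_{21} and π_2 · P_{23} = π_3 · P_{32}.
From π_1 · 2/5 = π_2 · 2/7: π_2/π_1 = (2/5)/(2/7) = 7/5.
From π_2 · 1/10 = π_3 · 8/9: π_3/π_2 = (1/10)/(8/9) = 9/80.
Take π_1 proportional to 1; then unnormalized π = (1, 7/5, 63/400). Normalize by dividing by the sum 1023/400:
  π = (400/1023, 560/1023, 21/341).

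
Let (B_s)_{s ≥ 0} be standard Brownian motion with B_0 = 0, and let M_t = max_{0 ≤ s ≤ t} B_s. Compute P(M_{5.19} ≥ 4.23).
P(M_{5.19} ≥ 4.23) = 2·P(B_{5.19} ≥ 4.23) = 2(1 − Φ(4.23/√5.19)) ≈ 0.0633

By the reflection principle for Brownian motion, P(M_t ≥ a) = 2 · P(B_t ≥ a) for a ≥ 0. Since B_t ~ N(0, t), P(B_t ≥ 4.23) = 1 − Φ(4.23/√t) = 1 − Φ(4.23/√5.19) = 1 − Φ(1.8568). So
  P(M_{5.19} ≥ 4.23) = 2(1 − Φ(1.8568)) ≈ 0.0633.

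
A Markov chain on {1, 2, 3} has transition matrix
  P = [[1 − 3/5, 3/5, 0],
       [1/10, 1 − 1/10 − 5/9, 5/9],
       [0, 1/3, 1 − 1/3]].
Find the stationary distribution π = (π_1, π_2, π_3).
π = (1/17, 6/17, 10/17)

This is a birth-death chain on three states, which satisfies detailed balance: π_1 · P_{12} = π_2 · P_{21} and π_2 · P_{23} = π_3 · P_{32}.
From π_1 · 3/5 = π_2 · 1/10: π_2/π_1 = (3/5)/(1/10) = 6.
From π_2 · 5/9 = π_3 · 1/3: π_3/π_2 = (5/9)/(1/3) = 5/3.
Take π_1 proportional to 1; then unnormalized π = (1, 6, 10). Normalize by dividing by the sum 17:
  π = (1/17, 6/17, 10/17).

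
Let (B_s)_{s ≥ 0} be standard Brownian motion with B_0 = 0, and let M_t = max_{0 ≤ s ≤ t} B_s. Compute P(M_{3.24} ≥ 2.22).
P(M_{3.24} ≥ 2.22) = 2·P(B_{3.24} ≥ 2.22) = 2(1 − Φ(2.22/√3.24)) ≈ 0.2175

By the reflection principle for Brownian motion, P(M_t ≥ a) = 2 · P(B_t ≥ a) for a ≥ 0. Since B_t ~ N(0, t), P(B_t ≥ 2.22) = 1 − Φ(2.22/√t) = 1 − Φ(2.22/√3.24) = 1 − Φ(1.2333). So
  P(M_{3.24} ≥ 2.22) = 2(1 − Φ(1.2333)) ≈ 0.2175.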